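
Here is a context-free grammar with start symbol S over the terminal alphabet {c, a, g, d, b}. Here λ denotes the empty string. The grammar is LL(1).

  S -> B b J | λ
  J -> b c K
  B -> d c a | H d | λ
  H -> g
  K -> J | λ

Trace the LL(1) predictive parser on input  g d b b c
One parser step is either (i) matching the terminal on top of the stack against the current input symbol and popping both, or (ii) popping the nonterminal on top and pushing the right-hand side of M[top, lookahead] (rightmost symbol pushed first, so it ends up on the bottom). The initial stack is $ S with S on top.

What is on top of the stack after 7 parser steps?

b

step 1: stack=$ S  input=g d b b c $  — expand S -> B b J
step 2: stack=$ J b B  input=g d b b c $  — expand B -> H d
step 3: stack=$ J b d H  input=g d b b c $  — expand H -> g
step 4: stack=$ J b d g  input=g d b b c $  — match g
step 5: stack=$ J b d  input=d b b c $  — match d
step 6: stack=$ J b  input=b b c $  — match b
step 7: stack=$ J  input=b c $  — expand J -> b c K
Stack after step 7: $ K c b (top = b).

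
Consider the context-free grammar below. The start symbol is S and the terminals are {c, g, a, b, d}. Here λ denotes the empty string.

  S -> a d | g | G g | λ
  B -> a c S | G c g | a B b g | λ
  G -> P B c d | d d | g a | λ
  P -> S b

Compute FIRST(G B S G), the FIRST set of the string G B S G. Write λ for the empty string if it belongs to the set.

FIRST(S): from S->a d we get {a}; from S->g we get {g}; from S->G g we get {a, b, d, g}; from S->λ we get {λ}. So FIRST(S) = {λ, a, b, d, g}.
FIRST(P): from P->S b we get {a, b, d, g}. So FIRST(P) = {a, b, d, g}.
FIRST(G): from G->P B c d we get {a, b, d, g}; from G->d d we get {d}; from G->g a we get {g}; from G->λ we get {λ}. So FIRST(G) = {λ, a, b, d, g}.
FIRST(B): from B->a c S we get {a}; from B->G c g we get {a, b, c, d, g}; from B->a B b g we get {a}; from B->λ we get {λ}. So FIRST(B) = {λ, a, b, c, d, g}.
FIRST(G B S G): take FIRST of each symbol in turn, carrying on past any symbol whose FIRST contains λ; result {λ, a, b, c, d, g}.

{λ, a, b, c, d, g}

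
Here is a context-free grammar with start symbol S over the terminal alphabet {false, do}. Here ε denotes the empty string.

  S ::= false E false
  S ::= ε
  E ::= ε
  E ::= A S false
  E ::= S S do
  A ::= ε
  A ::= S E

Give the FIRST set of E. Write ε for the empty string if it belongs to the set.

{ε, do, false}

FIRST(S): from S::=false E false we get {false}; from S::=ε we get {ε}. So FIRST(S) = {ε, false}.
FIRST(E): from E::=ε we get {ε}; from E::=A S false we get {do, false}; from E::=S S do we get {do, false}. So FIRST(E) = {ε, do, false}.
FIRST(A): from A::=ε we get {ε}; from A::=S E we get {ε, do, false}. So FIRST(A) = {ε, do, false}.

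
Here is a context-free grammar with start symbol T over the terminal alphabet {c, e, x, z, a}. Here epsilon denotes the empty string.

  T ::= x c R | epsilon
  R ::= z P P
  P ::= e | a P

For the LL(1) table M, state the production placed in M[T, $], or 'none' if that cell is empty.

FIRST(T): from T::=x c R we get {x}; from T::=epsilon we get {epsilon}. So FIRST(T) = {epsilon, x}.
FIRST(R): from R::=z P P we get {z}. So FIRST(R) = {z}.
FIRST(P): from P::=e we get {e}; from P::=a P we get {a}. So FIRST(P) = {a, e}.
FOLLOW(T) includes $ since T is the start symbol.
FOLLOW(T): T appears on no right-hand side. Thus FOLLOW(T) = {$}.
For T ::= x c R: FIRST(x c R) = {x}, so it goes in M[T, t] for t ∈ {x}.
For T ::= epsilon: FIRST(epsilon) = {epsilon}, so it goes in M[T, t] for t ∈ {}; since epsilon ∈ FIRST, also for every t ∈ FOLLOW(T) = {$}.

T ::= epsilon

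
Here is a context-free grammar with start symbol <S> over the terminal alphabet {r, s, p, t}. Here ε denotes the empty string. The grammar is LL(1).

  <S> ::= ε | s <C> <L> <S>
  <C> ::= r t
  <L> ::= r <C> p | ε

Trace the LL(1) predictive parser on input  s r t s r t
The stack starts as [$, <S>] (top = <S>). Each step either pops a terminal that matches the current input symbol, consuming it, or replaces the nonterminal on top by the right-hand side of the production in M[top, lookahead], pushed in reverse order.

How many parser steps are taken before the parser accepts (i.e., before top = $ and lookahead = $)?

step 1: stack=$ <S>  input=s r t s r t $  — expand <S> ::= s <C> <L> <S>
step 2: stack=$ <S> <L> <C> s  input=s r t s r t $  — match s
step 3: stack=$ <S> <L> <C>  input=r t s r t $  — expand <C> ::= r t
step 4: stack=$ <S> <L> t r  input=r t s r t $  — match r
step 5: stack=$ <S> <L> t  input=t s r t $  — match t
step 6: stack=$ <S> <L>  input=s r t $  — expand <L> ::= ε
step 7: stack=$ <S>  input=s r t $  — expand <S> ::= s <C> <L> <S>
step 8: stack=$ <S> <L> <C> s  input=s r t $  — match s
step 9: stack=$ <S> <L> <C>  input=r t $  — expand <C> ::= r t
step 10: stack=$ <S> <L> t r  input=r t $  — match r
step 11: stack=$ <S> <L> t  input=t $  — match t
step 12: stack=$ <S> <L>  input=$  — expand <L> ::= ε
step 13: stack=$ <S>  input=$  — expand <S> ::= ε
Accept reached after 13 steps.

13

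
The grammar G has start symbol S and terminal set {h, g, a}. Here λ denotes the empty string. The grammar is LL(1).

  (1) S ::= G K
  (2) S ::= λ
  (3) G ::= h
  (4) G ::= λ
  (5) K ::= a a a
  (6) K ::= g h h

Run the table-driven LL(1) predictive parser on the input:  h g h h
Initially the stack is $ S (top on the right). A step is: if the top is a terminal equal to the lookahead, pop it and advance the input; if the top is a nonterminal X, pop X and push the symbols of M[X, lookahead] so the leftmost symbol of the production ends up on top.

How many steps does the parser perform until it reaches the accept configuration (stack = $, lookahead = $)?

step 1: stack=$ S  input=h g h h $  — expand S ::= G K
step 2: stack=$ K G  input=h g h h $  — expand G ::= h
step 3: stack=$ K h  input=h g h h $  — match h
step 4: stack=$ K  input=g h h $  — expand K ::= g h h
step 5: stack=$ h h g  input=g h h $  — match g
step 6: stack=$ h h  input=h h $  — match h
step 7: stack=$ h  input=h $  — match h
Accept reached after 7 steps.

7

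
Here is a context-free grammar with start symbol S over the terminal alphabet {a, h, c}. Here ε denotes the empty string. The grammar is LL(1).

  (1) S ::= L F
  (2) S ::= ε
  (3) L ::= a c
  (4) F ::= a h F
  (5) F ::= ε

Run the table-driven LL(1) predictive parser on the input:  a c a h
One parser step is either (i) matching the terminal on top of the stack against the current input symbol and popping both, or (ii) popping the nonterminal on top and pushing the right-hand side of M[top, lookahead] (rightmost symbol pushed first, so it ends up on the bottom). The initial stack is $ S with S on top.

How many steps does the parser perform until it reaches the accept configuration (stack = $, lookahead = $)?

8

     Stack    Input      Action
  1  $ S      a c a h $  expand S ::= L F
  2  $ F L    a c a h $  expand L ::= a c
  3  $ F c a  a c a h $  match a
  4  $ F c    c a h $    match c
  5  $ F      a h $      expand F ::= a h F
  6  $ F h a  a h $      match a
  7  $ F h    h $        match h
  8  $ F      $          expand F ::= ε
Accept reached after 8 steps.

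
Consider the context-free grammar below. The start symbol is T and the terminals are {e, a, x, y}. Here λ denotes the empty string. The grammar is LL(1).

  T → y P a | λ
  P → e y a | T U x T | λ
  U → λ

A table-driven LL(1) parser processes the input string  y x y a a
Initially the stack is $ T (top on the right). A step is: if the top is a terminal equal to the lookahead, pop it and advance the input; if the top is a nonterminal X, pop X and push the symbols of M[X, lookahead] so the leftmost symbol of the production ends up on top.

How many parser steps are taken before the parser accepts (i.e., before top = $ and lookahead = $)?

11

step 1: stack=$ T  input=y x y a a $  — expand T → y P a
step 2: stack=$ a P y  input=y x y a a $  — match y
step 3: stack=$ a P  input=x y a a $  — expand P → T U x T
step 4: stack=$ a T x U T  input=x y a a $  — expand T → λ
step 5: stack=$ a T x U  input=x y a a $  — expand U → λ
step 6: stack=$ a T x  input=x y a a $  — match x
step 7: stack=$ a T  input=y a a $  — expand T → y P a
step 8: stack=$ a a P y  input=y a a $  — match y
step 9: stack=$ a a P  input=a a $  — expand P → λ
step 10: stack=$ a a  input=a a $  — match a
step 11: stack=$ a  input=a $  — match a
Accept reached after 11 steps.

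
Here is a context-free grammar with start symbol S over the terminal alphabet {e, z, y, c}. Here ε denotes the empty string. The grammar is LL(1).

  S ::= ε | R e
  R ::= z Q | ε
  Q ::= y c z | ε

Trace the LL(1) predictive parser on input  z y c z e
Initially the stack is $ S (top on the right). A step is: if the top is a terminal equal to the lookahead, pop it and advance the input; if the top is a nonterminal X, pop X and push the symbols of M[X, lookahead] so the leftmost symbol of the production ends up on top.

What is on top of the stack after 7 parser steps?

     Stack      Input        Action
  1  $ S        z y c z e $  expand S ::= R e
  2  $ e R      z y c z e $  expand R ::= z Q
  3  $ e Q z    z y c z e $  match z
  4  $ e Q      y c z e $    expand Q ::= y c z
  5  $ e z c y  y c z e $    match y
  6  $ e z c    c z e $      match c
  7  $ e z      z e $        match z
Stack after step 7: $ e (top = e).

e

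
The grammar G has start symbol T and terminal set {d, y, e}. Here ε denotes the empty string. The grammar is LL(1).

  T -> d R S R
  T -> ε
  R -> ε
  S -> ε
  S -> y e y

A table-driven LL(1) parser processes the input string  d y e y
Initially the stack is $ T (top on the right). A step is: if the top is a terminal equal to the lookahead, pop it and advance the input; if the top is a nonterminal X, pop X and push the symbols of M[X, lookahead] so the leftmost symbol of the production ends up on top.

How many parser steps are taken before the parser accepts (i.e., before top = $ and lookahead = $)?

     Stack      Input      Action
  1  $ T        d y e y $  expand T -> d R S R
  2  $ R S R d  d y e y $  match d
  3  $ R S R    y e y $    expand R -> ε
  4  $ R S      y e y $    expand S -> y e y
  5  $ R y e y  y e y $    match y
  6  $ R y e    e y $      match e
  7  $ R y      y $        match y
  8  $ R        $          expand R -> ε
Accept reached after 8 steps.

8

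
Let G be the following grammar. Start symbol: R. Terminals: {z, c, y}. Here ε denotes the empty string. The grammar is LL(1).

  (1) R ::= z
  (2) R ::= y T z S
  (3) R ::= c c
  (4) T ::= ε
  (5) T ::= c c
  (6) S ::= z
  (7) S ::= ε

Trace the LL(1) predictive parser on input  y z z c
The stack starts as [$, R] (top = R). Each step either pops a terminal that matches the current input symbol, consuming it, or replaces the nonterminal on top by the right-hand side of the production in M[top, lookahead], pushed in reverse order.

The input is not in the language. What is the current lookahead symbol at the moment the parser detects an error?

     Stack      Input      Action
  1  $ R        y z z c $  expand R ::= y T z S
  2  $ S z T y  y z z c $  match y
  3  $ S z T    z z c $    expand T ::= ε
  4  $ S z      z z c $    match z
  5  $ S        z c $      expand S ::= z
  6  $ z        z c $      match z
  7  $          c $        error: stack empty but input remains

c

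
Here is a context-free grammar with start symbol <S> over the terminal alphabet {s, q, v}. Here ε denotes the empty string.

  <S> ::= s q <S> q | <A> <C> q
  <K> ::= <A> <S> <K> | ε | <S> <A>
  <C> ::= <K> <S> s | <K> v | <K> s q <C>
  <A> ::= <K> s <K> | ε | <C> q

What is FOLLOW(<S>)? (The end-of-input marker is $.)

FIRST(<S>) = {s, v}  (via <A> <C> q)
FIRST(<K>) = {ε, s, v}  (via <A> <S> <K>, <S> <A>)
FIRST(<C>) = {s, v}  (via <K> <S> s, <K> v, <K> s q <C>)
FIRST(<A>) = {ε, s, v}  (via <K> s <K>, <C> q)
FOLLOW(<S>) includes $ since <S> is the start symbol.
FOLLOW(<C>): in <S>::=<A> <C> q, <C> is followed by q with FIRST {q}; in <C>::=<K> s q <C>, the suffix after <C> is empty (adds nothing new); in <A>::=<C> q, <C> is followed by q with FIRST {q}. Thus FOLLOW(<C>) = {q}.
FOLLOW(<S>): in <S>::=s q <S> q, <S> is followed by q with FIRST {q}; in <K>::=<A> <S> <K>, <S> is followed by <K> with FIRST {ε, s, v}; in <K>::=<A> <S> <K>, the suffix after <S> is nullable, so FOLLOW(<S>) ⊇ FOLLOW(<K>) = {s, v}; in <K>::=<S> <A>, <S> is followed by <A> with FIRST {ε, s, v}; in <K>::=<S> <A>, the suffix after <S> is nullable, so FOLLOW(<S>) ⊇ FOLLOW(<K>) = {s, v}; in <C>::=<K> <S> s, <S> is followed by s with FIRST {s}. Thus FOLLOW(<S>) = {$, q, s, v}.
FOLLOW(<K>): in <K>::=<A> <S> <K>, the suffix after <K> is empty (adds nothing new); in <C>::=<K> <S> s, <K> is followed by <S> s with FIRST {s, v}; in <C>::=<K> v, <K> is followed by v with FIRST {v}; in <C>::=<K> s q <C>, <K> is followed by s q <C> with FIRST {s}; in <A>::=<K> s <K> (occurrence 1), <K> is followed by s <K> with FIRST {s}; in <A>::=<K> s <K> (occurrence 2), the suffix after <K> is empty, so FOLLOW(<K>) ⊇ FOLLOW(<A>) = {s, v}. Thus FOLLOW(<K>) = {s, v}.
FOLLOW(<A>): in <S>::=<A> <C> q, <A> is followed by <C> q with FIRST {s, v}; in <K>::=<A> <S> <K>, <A> is followed by <S> <K> with FIRST {s, v}; in <K>::=<S> <A>, the suffix after <A> is empty, so FOLLOW(<A>) ⊇ FOLLOW(<K>) = {s, v}. Thus FOLLOW(<A>) = {s, v}.

{$, q, s, v}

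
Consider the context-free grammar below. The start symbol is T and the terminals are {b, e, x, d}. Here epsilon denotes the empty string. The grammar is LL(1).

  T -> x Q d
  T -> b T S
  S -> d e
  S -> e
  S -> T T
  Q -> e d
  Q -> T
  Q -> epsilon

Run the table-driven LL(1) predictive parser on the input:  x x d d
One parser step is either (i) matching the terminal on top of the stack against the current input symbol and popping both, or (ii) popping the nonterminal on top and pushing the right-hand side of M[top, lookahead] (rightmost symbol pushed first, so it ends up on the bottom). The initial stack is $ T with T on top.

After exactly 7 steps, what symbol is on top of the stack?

     Stack      Input      Action
  1  $ T        x x d d $  expand T -> x Q d
  2  $ d Q x    x x d d $  match x
  3  $ d Q      x d d $    expand Q -> T
  4  $ d T      x d d $    expand T -> x Q d
  5  $ d d Q x  x d d $    match x
  6  $ d d Q    d d $      expand Q -> epsilon
  7  $ d d      d d $      match d
Stack after step 7: $ d (top = d).

d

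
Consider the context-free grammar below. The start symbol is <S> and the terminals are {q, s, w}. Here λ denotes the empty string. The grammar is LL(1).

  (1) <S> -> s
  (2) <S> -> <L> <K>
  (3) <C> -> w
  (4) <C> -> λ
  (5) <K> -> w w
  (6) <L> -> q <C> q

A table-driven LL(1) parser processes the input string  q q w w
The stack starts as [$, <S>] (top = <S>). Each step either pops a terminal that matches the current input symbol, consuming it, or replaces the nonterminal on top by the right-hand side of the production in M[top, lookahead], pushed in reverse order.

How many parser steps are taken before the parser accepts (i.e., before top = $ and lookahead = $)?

8

step 1: stack=$ <S>  input=q q w w $  — expand <S> -> <L> <K>
step 2: stack=$ <K> <L>  input=q q w w $  — expand <L> -> q <C> q
step 3: stack=$ <K> q <C> q  input=q q w w $  — match q
step 4: stack=$ <K> q <C>  input=q w w $  — expand <C> -> λ
step 5: stack=$ <K> q  input=q w w $  — match q
step 6: stack=$ <K>  input=w w $  — expand <K> -> w w
step 7: stack=$ w w  input=w w $  — match w
step 8: stack=$ w  input=w $  — match w
Accept reached after 8 steps.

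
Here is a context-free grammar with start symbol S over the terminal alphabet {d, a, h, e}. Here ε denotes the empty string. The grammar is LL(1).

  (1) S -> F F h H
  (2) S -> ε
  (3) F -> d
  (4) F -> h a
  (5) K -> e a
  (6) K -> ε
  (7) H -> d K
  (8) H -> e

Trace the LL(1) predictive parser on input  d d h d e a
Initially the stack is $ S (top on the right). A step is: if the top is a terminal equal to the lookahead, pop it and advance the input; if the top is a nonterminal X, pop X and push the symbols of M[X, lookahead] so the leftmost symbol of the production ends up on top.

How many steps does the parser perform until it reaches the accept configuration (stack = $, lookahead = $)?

      Stack      Input          Action
   1  $ S        d d h d e a $  expand S -> F F h H
   2  $ H h F F  d d h d e a $  expand F -> d
   3  $ H h F d  d d h d e a $  match d
   4  $ H h F    d h d e a $    expand F -> d
   5  $ H h d    d h d e a $    match d
   6  $ H h      h d e a $      match h
   7  $ H        d e a $        expand H -> d K
   8  $ K d      d e a $        match d
   9  $ K        e a $          expand K -> e a
  10  $ a e      e a $          match e
  11  $ a        a $            match a
Accept reached after 11 steps.

11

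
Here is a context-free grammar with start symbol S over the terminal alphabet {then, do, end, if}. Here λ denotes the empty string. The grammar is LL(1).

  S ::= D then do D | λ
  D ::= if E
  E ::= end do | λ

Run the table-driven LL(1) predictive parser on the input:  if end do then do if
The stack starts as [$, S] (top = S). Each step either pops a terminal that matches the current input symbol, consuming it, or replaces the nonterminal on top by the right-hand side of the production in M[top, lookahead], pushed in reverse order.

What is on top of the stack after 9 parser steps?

if

step 1: stack=$ S  input=if end do then do if $  — expand S ::= D then do D
step 2: stack=$ D do then D  input=if end do then do if $  — expand D ::= if E
step 3: stack=$ D do then E if  input=if end do then do if $  — match if
step 4: stack=$ D do then E  input=end do then do if $  — expand E ::= end do
step 5: stack=$ D do then do end  input=end do then do if $  — match end
step 6: stack=$ D do then do  input=do then do if $  — match do
step 7: stack=$ D do then  input=then do if $  — match then
step 8: stack=$ D do  input=do if $  — match do
step 9: stack=$ D  input=if $  — expand D ::= if E
Stack after step 9: $ E if (top = if).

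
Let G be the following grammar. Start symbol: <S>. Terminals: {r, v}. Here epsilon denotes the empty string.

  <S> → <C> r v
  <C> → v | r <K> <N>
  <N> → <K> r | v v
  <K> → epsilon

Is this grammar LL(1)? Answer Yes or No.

Yes

FIRST(<S>) = {r, v}
FIRST(<C>) = {r, v}
FIRST(<N>) = {r, v}
FIRST(<K>) = {epsilon}
FOLLOW(<S>) = {$}
FOLLOW(<C>) = {r}
FOLLOW(<N>) = {r}
FOLLOW(<K>) = {r, v}
Each cell of M receives at most one production.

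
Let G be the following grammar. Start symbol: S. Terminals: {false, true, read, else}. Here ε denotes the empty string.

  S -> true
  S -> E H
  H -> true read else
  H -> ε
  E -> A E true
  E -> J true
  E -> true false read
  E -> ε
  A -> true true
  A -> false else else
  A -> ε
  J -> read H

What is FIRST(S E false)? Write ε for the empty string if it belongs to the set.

FIRST(H): from H->true read else we get {true}; from H->ε we get {ε}. So FIRST(H) = {ε, true}.
FIRST(A): from A->true true we get {true}; from A->false else else we get {false}; from A->ε we get {ε}. So FIRST(A) = {ε, false, true}.
FIRST(J): from J->read H we get {read}. So FIRST(J) = {read}.
FIRST(E): from E->A E true we get {false, read, true}; from E->J true we get {read}; from E->true false read we get {true}; from E->ε we get {ε}. So FIRST(E) = {ε, false, read, true}.
FIRST(S): from S->true we get {true}; from S->E H we get {ε, false, read, true}. So FIRST(S) = {ε, false, read, true}.
FIRST(S E false): take FIRST of each symbol in turn, carrying on past any symbol whose FIRST contains ε; result {false, read, true}.

{false, read, true}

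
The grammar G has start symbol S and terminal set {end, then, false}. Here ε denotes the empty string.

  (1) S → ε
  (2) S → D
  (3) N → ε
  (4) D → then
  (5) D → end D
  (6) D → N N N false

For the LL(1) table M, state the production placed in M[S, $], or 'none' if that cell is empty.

S → ε

FIRST(N) = {ε}
FIRST(D) = {end, false, then}  (via N N N false)
FIRST(S) = {ε, end, false, then}  (via D)
FOLLOW(S) includes $ since S is the start symbol.
FOLLOW(S): S appears on no right-hand side. Thus FOLLOW(S) = {$}.
For S → ε: FIRST(ε) = {ε}, so it goes in M[S, t] for t ∈ {}; since ε ∈ FIRST, also for every t ∈ FOLLOW(S) = {$}.
For S → D: FIRST(D) = {end, false, then}, so it goes in M[S, t] for t ∈ {end, false, then}.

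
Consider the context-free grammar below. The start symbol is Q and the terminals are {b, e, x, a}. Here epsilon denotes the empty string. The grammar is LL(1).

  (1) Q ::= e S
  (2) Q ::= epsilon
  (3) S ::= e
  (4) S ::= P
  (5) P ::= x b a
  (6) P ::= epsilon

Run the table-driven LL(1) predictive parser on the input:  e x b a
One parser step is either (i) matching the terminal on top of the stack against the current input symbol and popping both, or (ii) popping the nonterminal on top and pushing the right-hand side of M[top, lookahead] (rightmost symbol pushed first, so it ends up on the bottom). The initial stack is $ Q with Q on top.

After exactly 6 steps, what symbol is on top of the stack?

step 1: stack=$ Q  input=e x b a $  — expand Q ::= e S
step 2: stack=$ S e  input=e x b a $  — match e
step 3: stack=$ S  input=x b a $  — expand S ::= P
step 4: stack=$ P  input=x b a $  — expand P ::= x b a
step 5: stack=$ a b x  input=x b a $  — match x
step 6: stack=$ a b  input=b a $  — match b
Stack after step 6: $ a (top = a).

a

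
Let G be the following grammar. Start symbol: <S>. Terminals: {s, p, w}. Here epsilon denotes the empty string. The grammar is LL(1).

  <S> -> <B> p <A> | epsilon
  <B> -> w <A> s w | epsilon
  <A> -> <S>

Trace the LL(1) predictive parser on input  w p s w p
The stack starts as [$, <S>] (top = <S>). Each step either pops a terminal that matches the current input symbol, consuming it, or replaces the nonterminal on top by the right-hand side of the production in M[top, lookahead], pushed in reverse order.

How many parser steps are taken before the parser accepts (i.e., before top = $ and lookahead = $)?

      Stack                  Input        Action
   1  $ <S>                  w p s w p $  expand <S> -> <B> p <A>
   2  $ <A> p <B>            w p s w p $  expand <B> -> w <A> s w
   3  $ <A> p w s <A> w      w p s w p $  match w
   4  $ <A> p w s <A>        p s w p $    expand <A> -> <S>
   5  $ <A> p w s <S>        p s w p $    expand <S> -> <B> p <A>
   6  $ <A> p w s <A> p <B>  p s w p $    expand <B> -> epsilon
   7  $ <A> p w s <A> p      p s w p $    match p
   8  $ <A> p w s <A>        s w p $      expand <A> -> <S>
   9  $ <A> p w s <S>        s w p $      expand <S> -> epsilon
  10  $ <A> p w s            s w p $      match s
  11  $ <A> p w              w p $        match w
  12  $ <A> p                p $          match p
  13  $ <A>                  $            expand <A> -> <S>
  14  $ <S>                  $            expand <S> -> epsilon
Accept reached after 14 steps.

14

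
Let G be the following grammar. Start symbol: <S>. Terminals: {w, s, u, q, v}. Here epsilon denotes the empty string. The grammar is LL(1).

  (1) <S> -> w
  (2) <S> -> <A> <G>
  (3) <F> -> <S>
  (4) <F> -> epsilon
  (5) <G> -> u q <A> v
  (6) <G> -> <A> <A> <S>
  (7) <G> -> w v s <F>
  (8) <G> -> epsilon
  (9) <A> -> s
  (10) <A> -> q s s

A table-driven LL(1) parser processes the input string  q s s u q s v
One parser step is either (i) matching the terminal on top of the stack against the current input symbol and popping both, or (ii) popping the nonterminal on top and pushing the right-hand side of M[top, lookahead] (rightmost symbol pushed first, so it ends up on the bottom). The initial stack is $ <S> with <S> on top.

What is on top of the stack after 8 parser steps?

<A>

step 1: stack=$ <S>  input=q s s u q s v $  — expand <S> -> <A> <G>
step 2: stack=$ <G> <A>  input=q s s u q s v $  — expand <A> -> q s s
step 3: stack=$ <G> s s q  input=q s s u q s v $  — match q
step 4: stack=$ <G> s s  input=s s u q s v $  — match s
step 5: stack=$ <G> s  input=s u q s v $  — match s
step 6: stack=$ <G>  input=u q s v $  — expand <G> -> u q <A> v
step 7: stack=$ v <A> q u  input=u q s v $  — match u
step 8: stack=$ v <A> q  input=q s v $  — match q
Stack after step 8: $ v <A> (top = <A>).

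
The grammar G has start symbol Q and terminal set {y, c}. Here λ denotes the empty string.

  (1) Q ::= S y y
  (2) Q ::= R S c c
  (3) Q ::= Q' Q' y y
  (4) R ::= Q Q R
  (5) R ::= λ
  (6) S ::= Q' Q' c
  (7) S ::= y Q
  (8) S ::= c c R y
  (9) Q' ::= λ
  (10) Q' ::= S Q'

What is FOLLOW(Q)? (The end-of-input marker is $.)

FIRST(Q): from Q::=S y y we get {c, y}; from Q::=R S c c we get {c, y}; from Q::=Q' Q' y y we get {c, y}. So FIRST(Q) = {c, y}.
FIRST(R): from R::=Q Q R we get {c, y}; from R::=λ we get {λ}. So FIRST(R) = {λ, c, y}.
FIRST(S): from S::=Q' Q' c we get {c, y}; from S::=y Q we get {y}; from S::=c c R y we get {c}. So FIRST(S) = {c, y}.
FIRST(Q'): from Q'::=λ we get {λ}; from Q'::=S Q' we get {c, y}. So FIRST(Q') = {λ, c, y}.
FOLLOW(Q) includes $ since Q is the start symbol.
FOLLOW(R): in Q::=R S c c, R is followed by S c c with FIRST {c, y}; in R::=Q Q R, the suffix after R is empty (adds nothing new); in S::=c c R y, R is followed by y with FIRST {y}. Thus FOLLOW(R) = {c, y}.
FOLLOW(Q'): in Q::=Q' Q' y y (occurrence 1), Q' is followed by Q' y y with FIRST {c, y}; in Q::=Q' Q' y y (occurrence 2), Q' is followed by y y with FIRST {y}; in S::=Q' Q' c (occurrence 1), Q' is followed by Q' c with FIRST {c, y}; in S::=Q' Q' c (occurrence 2), Q' is followed by c with FIRST {c}; in Q'::=S Q', the suffix after Q' is empty (adds nothing new). Thus FOLLOW(Q') = {c, y}.
FOLLOW(S): in Q::=S y y, S is followed by y y with FIRST {y}; in Q::=R S c c, S is followed by c c with FIRST {c}; in Q'::=S Q', S is followed by Q' with FIRST {λ, c, y}; in Q'::=S Q', the suffix after S is nullable, so FOLLOW(S) ⊇ FOLLOW(Q') = {c, y}. Thus FOLLOW(S) = {c, y}.
FOLLOW(Q): in R::=Q Q R (occurrence 1), Q is followed by Q R with FIRST {c, y}; in R::=Q Q R (occurrence 2), Q is followed by R with FIRST {λ, c, y}; in R::=Q Q R (occurrence 2), the suffix after Q is nullable, so FOLLOW(Q) ⊇ FOLLOW(R) = {c, y}; in S::=y Q, the suffix after Q is empty, so FOLLOW(Q) ⊇ FOLLOW(S) = {c, y}. Thus FOLLOW(Q) = {$, c, y}.

{$, c, y}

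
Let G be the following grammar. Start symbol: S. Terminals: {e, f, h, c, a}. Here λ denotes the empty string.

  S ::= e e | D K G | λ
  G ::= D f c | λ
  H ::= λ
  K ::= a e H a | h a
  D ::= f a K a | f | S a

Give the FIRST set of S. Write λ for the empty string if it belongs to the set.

FIRST(H) = {λ}
FIRST(K) = {a, h}
FIRST(S) = {λ, a, e, f}  (via D K G)
FIRST(D) = {a, e, f}  (via S a)
FIRST(G) = {λ, a, e, f}  (via D f c)

{λ, a, e, f}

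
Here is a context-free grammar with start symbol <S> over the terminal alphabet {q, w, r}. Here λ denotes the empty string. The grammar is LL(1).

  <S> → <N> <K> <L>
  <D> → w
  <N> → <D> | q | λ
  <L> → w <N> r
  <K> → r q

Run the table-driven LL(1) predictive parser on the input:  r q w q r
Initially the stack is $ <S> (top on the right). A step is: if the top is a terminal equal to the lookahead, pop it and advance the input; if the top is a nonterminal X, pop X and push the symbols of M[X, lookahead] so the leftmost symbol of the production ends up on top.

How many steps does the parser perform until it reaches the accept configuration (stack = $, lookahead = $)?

      Stack          Input        Action
   1  $ <S>          r q w q r $  expand <S> → <N> <K> <L>
   2  $ <L> <K> <N>  r q w q r $  expand <N> → λ
   3  $ <L> <K>      r q w q r $  expand <K> → r q
   4  $ <L> q r      r q w q r $  match r
   5  $ <L> q        q w q r $    match q
   6  $ <L>          w q r $      expand <L> → w <N> r
   7  $ r <N> w      w q r $      match w
   8  $ r <N>        q r $        expand <N> → q
   9  $ r q          q r $        match q
  10  $ r            r $          match r
Accept reached after 10 steps.

10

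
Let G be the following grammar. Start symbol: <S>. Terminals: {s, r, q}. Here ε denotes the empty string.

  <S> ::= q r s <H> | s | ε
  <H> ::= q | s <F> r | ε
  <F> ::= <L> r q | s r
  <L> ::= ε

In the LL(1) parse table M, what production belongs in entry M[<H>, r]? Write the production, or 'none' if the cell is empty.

none

FIRST(<S>): from <S>::=q r s <H> we get {q}; from <S>::=s we get {s}; from <S>::=ε we get {ε}. So FIRST(<S>) = {ε, q, s}.
FIRST(<H>): from <H>::=q we get {q}; from <H>::=s <F> r we get {s}; from <H>::=ε we get {ε}. So FIRST(<H>) = {ε, q, s}.
FIRST(<L>): from <L>::=ε we get {ε}. So FIRST(<L>) = {ε}.
FIRST(<F>): from <F>::=<L> r q we get {r}; from <F>::=s r we get {s}. So FIRST(<F>) = {r, s}.
FOLLOW(<S>) includes $ since <S> is the start symbol.
FOLLOW(<S>): <S> appears on no right-hand side. Thus FOLLOW(<S>) = {$}.
FOLLOW(<H>): in <S>::=q r s <H>, the suffix after <H> is empty, so FOLLOW(<H>) ⊇ FOLLOW(<S>) = {$}. Thus FOLLOW(<H>) = {$}.
For <H> ::= q: FIRST(q) = {q}, so it goes in M[<H>, t] for t ∈ {q}.
For <H> ::= s <F> r: FIRST(s <F> r) = {s}, so it goes in M[<H>, t] for t ∈ {s}.
For <H> ::= ε: FIRST(ε) = {ε}, so it goes in M[<H>, t] for t ∈ {}; since ε ∈ FIRST, also for every t ∈ FOLLOW(<H>) = {$}.
None of these place a production in M[<H>, r].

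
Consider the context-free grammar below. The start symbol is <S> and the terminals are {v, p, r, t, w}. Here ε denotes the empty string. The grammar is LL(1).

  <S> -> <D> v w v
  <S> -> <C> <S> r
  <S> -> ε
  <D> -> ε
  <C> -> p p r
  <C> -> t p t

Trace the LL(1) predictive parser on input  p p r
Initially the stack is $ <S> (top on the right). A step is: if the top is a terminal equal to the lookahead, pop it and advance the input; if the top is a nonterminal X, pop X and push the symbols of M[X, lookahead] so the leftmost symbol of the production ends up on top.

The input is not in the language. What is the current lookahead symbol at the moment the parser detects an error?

$

step 1: stack=$ <S>  input=p p r $  — expand <S> -> <C> <S> r
step 2: stack=$ r <S> <C>  input=p p r $  — expand <C> -> p p r
step 3: stack=$ r <S> r p p  input=p p r $  — match p
step 4: stack=$ r <S> r p  input=p r $  — match p
step 5: stack=$ r <S> r  input=r $  — match r
step 6: stack=$ r <S>  input=$  — expand <S> -> ε
step 7: stack=$ r  input=$  — error: top is terminal r but lookahead is $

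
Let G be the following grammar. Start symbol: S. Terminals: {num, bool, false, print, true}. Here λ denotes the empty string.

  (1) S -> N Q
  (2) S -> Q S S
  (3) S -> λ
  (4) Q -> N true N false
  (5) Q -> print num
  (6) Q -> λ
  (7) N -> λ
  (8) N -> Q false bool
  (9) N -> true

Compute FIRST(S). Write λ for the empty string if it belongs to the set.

FIRST(S): from S->N Q we get {λ, false, print, true}; from S->Q S S we get {λ, false, print, true}; from S->λ we get {λ}. So FIRST(S) = {λ, false, print, true}.
FIRST(Q): from Q->N true N false we get {false, print, true}; from Q->print num we get {print}; from Q->λ we get {λ}. So FIRST(Q) = {λ, false, print, true}.
FIRST(N): from N->λ we get {λ}; from N->Q false bool we get {false, print, true}; from N->true we get {true}. So FIRST(N) = {λ, false, print, true}.

{λ, false, print, true}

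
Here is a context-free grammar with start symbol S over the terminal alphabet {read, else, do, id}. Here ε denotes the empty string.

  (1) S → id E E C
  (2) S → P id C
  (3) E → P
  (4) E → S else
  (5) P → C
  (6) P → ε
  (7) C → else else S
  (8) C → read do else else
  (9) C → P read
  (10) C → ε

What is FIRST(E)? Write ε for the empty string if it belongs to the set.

{ε, else, id, read}

FIRST(S) = {else, id, read}  (via P id C)
FIRST(E) = {ε, else, id, read}  (via P, S else)
FIRST(P) = {ε, else, read}  (via C)
FIRST(C) = {ε, else, read}  (via P read)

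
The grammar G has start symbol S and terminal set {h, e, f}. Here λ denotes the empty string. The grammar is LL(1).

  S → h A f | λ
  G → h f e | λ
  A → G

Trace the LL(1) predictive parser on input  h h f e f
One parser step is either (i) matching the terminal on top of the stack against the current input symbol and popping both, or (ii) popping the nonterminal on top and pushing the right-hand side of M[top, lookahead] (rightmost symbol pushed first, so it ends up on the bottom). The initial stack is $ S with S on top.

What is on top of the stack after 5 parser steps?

step 1: stack=$ S  input=h h f e f $  — expand S → h A f
step 2: stack=$ f A h  input=h h f e f $  — match h
step 3: stack=$ f A  input=h f e f $  — expand A → G
step 4: stack=$ f G  input=h f e f $  — expand G → h f e
step 5: stack=$ f e f h  input=h f e f $  — match h
Stack after step 5: $ f e f (top = f).

f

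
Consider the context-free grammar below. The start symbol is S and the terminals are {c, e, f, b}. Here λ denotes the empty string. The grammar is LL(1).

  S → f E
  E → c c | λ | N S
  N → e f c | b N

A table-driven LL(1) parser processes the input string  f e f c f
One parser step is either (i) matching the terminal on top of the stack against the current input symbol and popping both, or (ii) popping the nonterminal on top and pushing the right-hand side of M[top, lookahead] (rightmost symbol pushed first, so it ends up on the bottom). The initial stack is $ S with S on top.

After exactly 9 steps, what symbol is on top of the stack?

     Stack      Input        Action
  1  $ S        f e f c f $  expand S → f E
  2  $ E f      f e f c f $  match f
  3  $ E        e f c f $    expand E → N S
  4  $ S N      e f c f $    expand N → e f c
  5  $ S c f e  e f c f $    match e
  6  $ S c f    f c f $      match f
  7  $ S c      c f $        match c
  8  $ S        f $          expand S → f E
  9  $ E f      f $          match f
Stack after step 9: $ E (top = E).

E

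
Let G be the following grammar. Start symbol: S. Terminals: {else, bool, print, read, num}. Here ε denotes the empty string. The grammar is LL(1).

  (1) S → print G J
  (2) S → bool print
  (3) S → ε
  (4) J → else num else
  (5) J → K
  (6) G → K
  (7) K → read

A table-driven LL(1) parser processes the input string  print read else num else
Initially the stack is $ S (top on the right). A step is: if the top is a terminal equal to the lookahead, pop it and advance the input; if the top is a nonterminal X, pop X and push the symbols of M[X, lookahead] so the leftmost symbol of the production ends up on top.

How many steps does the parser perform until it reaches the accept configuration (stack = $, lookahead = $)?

step 1: stack=$ S  input=print read else num else $  — expand S → print G J
step 2: stack=$ J G print  input=print read else num else $  — match print
step 3: stack=$ J G  input=read else num else $  — expand G → K
step 4: stack=$ J K  input=read else num else $  — expand K → read
step 5: stack=$ J read  input=read else num else $  — match read
step 6: stack=$ J  input=else num else $  — expand J → else num else
step 7: stack=$ else num else  input=else num else $  — match else
step 8: stack=$ else num  input=num else $  — match num
step 9: stack=$ else  input=else $  — match else
Accept reached after 9 steps.

9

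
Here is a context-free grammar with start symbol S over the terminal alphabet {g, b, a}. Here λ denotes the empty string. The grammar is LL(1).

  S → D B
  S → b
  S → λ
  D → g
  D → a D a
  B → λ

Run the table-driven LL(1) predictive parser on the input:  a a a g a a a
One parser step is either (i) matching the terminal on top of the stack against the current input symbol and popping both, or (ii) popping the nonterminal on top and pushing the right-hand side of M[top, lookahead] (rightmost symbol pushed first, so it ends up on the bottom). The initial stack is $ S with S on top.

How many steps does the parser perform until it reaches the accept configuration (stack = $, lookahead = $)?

step 1: stack=$ S  input=a a a g a a a $  — expand S → D B
step 2: stack=$ B D  input=a a a g a a a $  — expand D → a D a
step 3: stack=$ B a D a  input=a a a g a a a $  — match a
step 4: stack=$ B a D  input=a a g a a a $  — expand D → a D a
step 5: stack=$ B a a D a  input=a a g a a a $  — match a
step 6: stack=$ B a a D  input=a g a a a $  — expand D → a D a
step 7: stack=$ B a a a D a  input=a g a a a $  — match a
step 8: stack=$ B a a a D  input=g a a a $  — expand D → g
step 9: stack=$ B a a a g  input=g a a a $  — match g
step 10: stack=$ B a a a  input=a a a $  — match a
step 11: stack=$ B a a  input=a a $  — match a
step 12: stack=$ B a  input=a $  — match a
step 13: stack=$ B  input=$  — expand B → λ
Accept reached after 13 steps.

13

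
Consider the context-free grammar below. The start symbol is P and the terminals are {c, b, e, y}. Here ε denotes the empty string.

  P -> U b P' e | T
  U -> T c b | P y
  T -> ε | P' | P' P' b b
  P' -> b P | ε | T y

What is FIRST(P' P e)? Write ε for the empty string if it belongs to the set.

{b, c, e, y}

FIRST(P): from P->U b P' e we get {b, c, y}; from P->T we get {ε, b, y}. So FIRST(P) = {ε, b, c, y}.
FIRST(U): from U->T c b we get {b, c, y}; from U->P y we get {b, c, y}. So FIRST(U) = {b, c, y}.
FIRST(T): from T->ε we get {ε}; from T->P' we get {ε, b, y}; from T->P' P' b b we get {b, y}. So FIRST(T) = {ε, b, y}.
FIRST(P'): from P'->b P we get {b}; from P'->ε we get {ε}; from P'->T y we get {b, y}. So FIRST(P') = {ε, b, y}.
FIRST(P' P e): take FIRST of each symbol in turn, carrying on past any symbol whose FIRST contains ε; result {b, c, e, y}.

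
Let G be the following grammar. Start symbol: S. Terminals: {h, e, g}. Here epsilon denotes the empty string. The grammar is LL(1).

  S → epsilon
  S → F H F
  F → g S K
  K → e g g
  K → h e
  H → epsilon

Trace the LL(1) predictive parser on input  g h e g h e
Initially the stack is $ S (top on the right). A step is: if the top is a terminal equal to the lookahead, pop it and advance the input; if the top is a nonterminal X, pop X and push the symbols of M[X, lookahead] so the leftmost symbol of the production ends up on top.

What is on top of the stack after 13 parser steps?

e

      Stack        Input          Action
   1  $ S          g h e g h e $  expand S → F H F
   2  $ F H F      g h e g h e $  expand F → g S K
   3  $ F H K S g  g h e g h e $  match g
   4  $ F H K S    h e g h e $    expand S → epsilon
   5  $ F H K      h e g h e $    expand K → h e
   6  $ F H e h    h e g h e $    match h
   7  $ F H e      e g h e $      match e
   8  $ F H        g h e $        expand H → epsilon
   9  $ F          g h e $        expand F → g S K
  10  $ K S g      g h e $        match g
  11  $ K S        h e $          expand S → epsilon
  12  $ K          h e $          expand K → h e
  13  $ e h        h e $          match h
Stack after step 13: $ e (top = e).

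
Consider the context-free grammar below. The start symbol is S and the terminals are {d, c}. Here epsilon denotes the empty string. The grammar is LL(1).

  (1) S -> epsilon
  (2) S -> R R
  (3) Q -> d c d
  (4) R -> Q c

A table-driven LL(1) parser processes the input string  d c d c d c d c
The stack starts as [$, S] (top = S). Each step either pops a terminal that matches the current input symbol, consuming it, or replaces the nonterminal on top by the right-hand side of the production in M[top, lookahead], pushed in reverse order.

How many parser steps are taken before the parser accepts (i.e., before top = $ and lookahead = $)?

      Stack        Input              Action
   1  $ S          d c d c d c d c $  expand S -> R R
   2  $ R R        d c d c d c d c $  expand R -> Q c
   3  $ R c Q      d c d c d c d c $  expand Q -> d c d
   4  $ R c d c d  d c d c d c d c $  match d
   5  $ R c d c    c d c d c d c $    match c
   6  $ R c d      d c d c d c $      match d
   7  $ R c        c d c d c $        match c
   8  $ R          d c d c $          expand R -> Q c
   9  $ c Q        d c d c $          expand Q -> d c d
  10  $ c d c d    d c d c $          match d
  11  $ c d c      c d c $            match c
  12  $ c d        d c $              match d
  13  $ c          c $                match c
Accept reached after 13 steps.

13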